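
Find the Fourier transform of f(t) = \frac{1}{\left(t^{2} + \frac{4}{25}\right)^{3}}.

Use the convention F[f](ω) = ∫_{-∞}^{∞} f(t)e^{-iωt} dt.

F(ω) = \frac{125 \pi \left(4 \omega^{2} + 30 \left|{\omega}\right| + 75\right) e^{- \frac{2 \left|{\omega}\right|}{5}}}{256}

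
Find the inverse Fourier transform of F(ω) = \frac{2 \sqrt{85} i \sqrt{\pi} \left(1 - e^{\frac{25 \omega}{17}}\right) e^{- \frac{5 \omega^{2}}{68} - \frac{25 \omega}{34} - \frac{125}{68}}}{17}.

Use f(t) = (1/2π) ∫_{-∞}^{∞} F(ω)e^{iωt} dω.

f(t) = 4 e^{- \frac{17 t^{2}}{5}} \sin{\left(5 t \right)}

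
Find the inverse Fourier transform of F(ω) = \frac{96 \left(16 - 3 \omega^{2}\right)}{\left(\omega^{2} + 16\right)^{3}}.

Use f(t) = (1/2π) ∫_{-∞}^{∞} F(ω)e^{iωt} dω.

f(t) = 6 t^{2} e^{- 4 \left|{t}\right|}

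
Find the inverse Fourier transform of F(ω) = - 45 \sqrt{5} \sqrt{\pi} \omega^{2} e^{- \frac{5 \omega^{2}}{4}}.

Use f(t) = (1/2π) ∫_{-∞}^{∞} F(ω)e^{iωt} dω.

f(t) = 9 \left(\frac{4 t^{2}}{5} - 2\right) e^{- \frac{t^{2}}{5}}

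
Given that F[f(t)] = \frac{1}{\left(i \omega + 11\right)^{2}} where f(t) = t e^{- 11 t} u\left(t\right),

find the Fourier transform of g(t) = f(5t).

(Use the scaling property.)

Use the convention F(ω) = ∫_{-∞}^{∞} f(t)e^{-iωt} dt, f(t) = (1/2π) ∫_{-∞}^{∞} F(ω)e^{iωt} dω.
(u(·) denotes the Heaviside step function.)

F[g](ω) = \frac{5}{\left(i \omega + 55\right)^{2}}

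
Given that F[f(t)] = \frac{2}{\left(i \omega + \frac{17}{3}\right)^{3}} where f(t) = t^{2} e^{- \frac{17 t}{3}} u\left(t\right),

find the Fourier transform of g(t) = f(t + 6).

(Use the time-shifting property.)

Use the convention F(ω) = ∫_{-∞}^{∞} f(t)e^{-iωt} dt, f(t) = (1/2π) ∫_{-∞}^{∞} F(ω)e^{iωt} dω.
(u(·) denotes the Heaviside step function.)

F[g](ω) = \frac{54 e^{6 i \omega}}{\left(3 i \omega + 17\right)^{3}}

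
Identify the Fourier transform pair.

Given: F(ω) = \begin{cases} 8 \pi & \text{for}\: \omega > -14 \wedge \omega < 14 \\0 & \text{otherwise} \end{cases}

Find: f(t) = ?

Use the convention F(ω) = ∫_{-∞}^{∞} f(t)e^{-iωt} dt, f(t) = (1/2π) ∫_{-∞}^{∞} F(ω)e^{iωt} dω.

f(t) = \frac{8 \sin{\left(14 t \right)}}{t}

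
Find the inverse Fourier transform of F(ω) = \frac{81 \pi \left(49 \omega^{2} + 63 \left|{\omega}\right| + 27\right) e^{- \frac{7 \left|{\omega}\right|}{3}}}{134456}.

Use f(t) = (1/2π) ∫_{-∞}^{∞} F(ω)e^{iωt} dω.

f(t) = \frac{3}{\left(t^{2} + \frac{49}{9}\right)^{3}}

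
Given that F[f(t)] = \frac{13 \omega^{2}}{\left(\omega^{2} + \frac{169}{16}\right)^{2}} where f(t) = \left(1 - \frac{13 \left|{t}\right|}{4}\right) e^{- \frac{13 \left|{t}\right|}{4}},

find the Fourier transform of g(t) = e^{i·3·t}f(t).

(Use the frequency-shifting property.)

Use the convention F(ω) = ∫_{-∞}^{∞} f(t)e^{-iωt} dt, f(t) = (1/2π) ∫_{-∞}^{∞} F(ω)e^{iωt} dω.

F[g](ω) = \frac{3328 \left(\omega - 3\right)^{2}}{\left(16 \left(\omega - 3\right)^{2} + 169\right)^{2}}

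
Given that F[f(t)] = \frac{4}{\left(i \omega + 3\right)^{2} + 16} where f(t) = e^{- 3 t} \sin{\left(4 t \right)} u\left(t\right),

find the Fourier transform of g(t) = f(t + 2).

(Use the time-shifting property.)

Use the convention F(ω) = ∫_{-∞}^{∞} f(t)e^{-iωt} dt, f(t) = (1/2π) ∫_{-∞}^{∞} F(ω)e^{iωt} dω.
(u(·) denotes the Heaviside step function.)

F[g](ω) = \frac{4 e^{2 i \omega}}{\left(i \omega + 3\right)^{2} + 16}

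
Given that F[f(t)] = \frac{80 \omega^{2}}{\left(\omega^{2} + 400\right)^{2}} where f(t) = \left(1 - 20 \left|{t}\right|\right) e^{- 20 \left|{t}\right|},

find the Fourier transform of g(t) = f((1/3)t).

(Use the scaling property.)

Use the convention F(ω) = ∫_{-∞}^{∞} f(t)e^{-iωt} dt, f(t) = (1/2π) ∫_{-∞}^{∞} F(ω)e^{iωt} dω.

F[g](ω) = \frac{2160 \omega^{2}}{\left(9 \omega^{2} + 400\right)^{2}}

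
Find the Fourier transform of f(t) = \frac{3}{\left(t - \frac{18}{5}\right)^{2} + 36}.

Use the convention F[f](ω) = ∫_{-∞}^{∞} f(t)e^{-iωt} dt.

F(ω) = \frac{\pi e^{- \frac{18 i \omega}{5} - 6 \left|{\omega}\right|}}{2}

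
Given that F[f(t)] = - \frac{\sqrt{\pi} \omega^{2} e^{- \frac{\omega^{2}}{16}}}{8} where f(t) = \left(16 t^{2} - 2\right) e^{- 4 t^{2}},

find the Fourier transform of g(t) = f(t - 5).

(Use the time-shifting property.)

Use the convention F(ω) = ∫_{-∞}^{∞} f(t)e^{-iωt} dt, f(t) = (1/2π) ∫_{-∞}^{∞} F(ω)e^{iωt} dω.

F[g](ω) = - \frac{\sqrt{\pi} \omega^{2} e^{- \frac{\omega \left(\omega + 80 i\right)}{16}}}{8}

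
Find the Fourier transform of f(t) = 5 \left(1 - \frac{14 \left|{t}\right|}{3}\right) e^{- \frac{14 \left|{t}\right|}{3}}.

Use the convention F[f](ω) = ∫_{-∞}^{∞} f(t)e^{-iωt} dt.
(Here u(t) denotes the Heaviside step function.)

F(ω) = \frac{7560 \omega^{2}}{\left(9 \omega^{2} + 196\right)^{2}}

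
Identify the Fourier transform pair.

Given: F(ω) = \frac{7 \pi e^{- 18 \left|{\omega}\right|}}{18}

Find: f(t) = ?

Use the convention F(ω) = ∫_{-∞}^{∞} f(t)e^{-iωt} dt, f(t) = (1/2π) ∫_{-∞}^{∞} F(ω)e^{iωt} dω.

f(t) = \frac{7}{t^{2} + 324}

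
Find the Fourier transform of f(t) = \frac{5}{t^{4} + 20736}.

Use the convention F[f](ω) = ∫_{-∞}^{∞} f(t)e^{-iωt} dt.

F(ω) = \frac{5 \pi e^{- 6 \sqrt{2} \left|{\omega}\right|} \sin{\left(6 \sqrt{2} \left|{\omega}\right| + \frac{\pi}{4} \right)}}{1728}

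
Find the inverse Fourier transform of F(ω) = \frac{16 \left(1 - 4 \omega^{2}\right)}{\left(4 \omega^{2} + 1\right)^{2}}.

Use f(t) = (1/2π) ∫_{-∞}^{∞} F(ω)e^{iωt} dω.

f(t) = 2 e^{- \frac{\left|{t}\right|}{2}} \left|{t}\right|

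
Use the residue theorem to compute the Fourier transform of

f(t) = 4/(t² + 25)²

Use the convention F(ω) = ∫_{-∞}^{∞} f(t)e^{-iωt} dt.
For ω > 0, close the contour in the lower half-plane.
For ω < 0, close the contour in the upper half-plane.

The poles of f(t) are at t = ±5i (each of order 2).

Let g(z) = f(z)e^{-iωz}; for large |z| the factor e^{-iωz} decays in the lower half-plane when ω > 0 and in the upper half-plane when ω < 0.

Case ω > 0 (lower half-plane, clockwise contour ⇒ F(ω) = -2πi·ΣRes):
  Res_{z = - 5 i} g(z) = \frac{i \left(5 \omega + 1\right) e^{- 5 \omega}}{125} (pole of order 2)
  F(ω) = -2πi·ΣRes = \frac{2 \pi \left(5 \omega + 1\right) e^{- 5 \omega}}{125}

Case ω < 0 (upper half-plane, counterclockwise contour ⇒ F(ω) = +2πi·ΣRes):
  Res_{z = 5 i} g(z) = \frac{i \left(5 \omega - 1\right) e^{5 \omega}}{125} (pole of order 2)
  F(ω) = 2πi·ΣRes = \frac{2 \pi \left(1 - 5 \omega\right) e^{5 \omega}}{125}

Both cases combine into a single formula in |ω|:

F(ω) = \frac{2 \pi \left(5 \left|{\omega}\right| + 1\right) e^{- 5 \left|{\omega}\right|}}{125}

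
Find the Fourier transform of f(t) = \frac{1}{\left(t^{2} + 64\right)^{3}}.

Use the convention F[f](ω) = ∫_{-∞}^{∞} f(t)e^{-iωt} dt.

F(ω) = \frac{\pi \left(64 \omega^{2} + 24 \left|{\omega}\right| + 3\right) e^{- 8 \left|{\omega}\right|}}{262144}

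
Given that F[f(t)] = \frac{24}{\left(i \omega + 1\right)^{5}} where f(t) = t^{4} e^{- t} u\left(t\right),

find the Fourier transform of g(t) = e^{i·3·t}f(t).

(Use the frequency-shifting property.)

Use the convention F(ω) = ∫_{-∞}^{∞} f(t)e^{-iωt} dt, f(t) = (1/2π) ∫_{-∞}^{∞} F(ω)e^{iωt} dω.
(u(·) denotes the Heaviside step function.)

F[g](ω) = \frac{24}{\left(i \left(\omega - 3\right) + 1\right)^{5}}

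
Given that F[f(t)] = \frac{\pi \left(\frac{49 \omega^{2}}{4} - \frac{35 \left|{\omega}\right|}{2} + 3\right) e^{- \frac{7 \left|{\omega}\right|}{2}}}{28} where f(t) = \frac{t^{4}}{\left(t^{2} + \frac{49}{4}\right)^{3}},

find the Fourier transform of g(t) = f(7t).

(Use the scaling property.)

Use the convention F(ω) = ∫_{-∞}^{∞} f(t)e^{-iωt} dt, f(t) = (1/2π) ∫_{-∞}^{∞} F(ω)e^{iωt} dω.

F[g](ω) = \frac{\pi \left(\omega^{2} - 10 \left|{\omega}\right| + 12\right) e^{- \frac{\left|{\omega}\right|}{2}}}{784}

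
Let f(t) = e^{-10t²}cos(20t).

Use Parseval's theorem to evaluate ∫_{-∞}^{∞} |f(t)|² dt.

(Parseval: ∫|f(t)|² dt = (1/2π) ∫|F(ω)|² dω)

∫|f(t)|² dt = \frac{\sqrt{5} \sqrt{\pi} \left(1 + e^{20}\right)}{20 e^{20}}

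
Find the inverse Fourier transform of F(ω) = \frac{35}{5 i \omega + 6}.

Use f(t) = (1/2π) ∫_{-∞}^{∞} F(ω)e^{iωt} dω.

f(t) = 7 e^{- \frac{6 t}{5}} u\left(t\right)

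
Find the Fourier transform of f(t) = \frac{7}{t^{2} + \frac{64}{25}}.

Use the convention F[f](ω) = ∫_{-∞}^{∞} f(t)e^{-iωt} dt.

F(ω) = \frac{35 \pi e^{- \frac{8 \left|{\omega}\right|}{5}}}{8}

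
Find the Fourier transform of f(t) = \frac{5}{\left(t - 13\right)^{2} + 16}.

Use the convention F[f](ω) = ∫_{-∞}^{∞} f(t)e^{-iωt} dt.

F(ω) = \frac{5 \pi e^{- 13 i \omega - 4 \left|{\omega}\right|}}{4}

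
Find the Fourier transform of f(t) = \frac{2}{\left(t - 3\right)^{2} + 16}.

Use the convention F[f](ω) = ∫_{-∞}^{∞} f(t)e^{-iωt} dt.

F(ω) = \frac{\pi e^{- 3 i \omega - 4 \left|{\omega}\right|}}{2}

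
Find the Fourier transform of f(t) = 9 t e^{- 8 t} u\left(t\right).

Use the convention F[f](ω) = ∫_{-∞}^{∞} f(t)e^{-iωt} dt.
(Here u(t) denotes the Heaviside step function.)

F(ω) = \frac{9}{\left(i \omega + 8\right)^{2}}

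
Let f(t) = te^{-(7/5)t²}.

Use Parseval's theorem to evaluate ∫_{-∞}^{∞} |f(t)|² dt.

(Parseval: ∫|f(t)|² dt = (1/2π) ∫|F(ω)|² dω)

∫|f(t)|² dt = \frac{5 \sqrt{70} \sqrt{\pi}}{392}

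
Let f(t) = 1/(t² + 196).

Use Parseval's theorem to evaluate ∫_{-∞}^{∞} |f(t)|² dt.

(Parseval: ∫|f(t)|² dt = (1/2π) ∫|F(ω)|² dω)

∫|f(t)|² dt = \frac{\pi}{5488}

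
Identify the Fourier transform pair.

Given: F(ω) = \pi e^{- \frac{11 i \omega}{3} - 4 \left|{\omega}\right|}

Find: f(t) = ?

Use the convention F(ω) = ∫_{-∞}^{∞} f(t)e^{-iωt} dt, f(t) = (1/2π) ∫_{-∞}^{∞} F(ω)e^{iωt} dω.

f(t) = \frac{4}{\left(t - \frac{11}{3}\right)^{2} + 16}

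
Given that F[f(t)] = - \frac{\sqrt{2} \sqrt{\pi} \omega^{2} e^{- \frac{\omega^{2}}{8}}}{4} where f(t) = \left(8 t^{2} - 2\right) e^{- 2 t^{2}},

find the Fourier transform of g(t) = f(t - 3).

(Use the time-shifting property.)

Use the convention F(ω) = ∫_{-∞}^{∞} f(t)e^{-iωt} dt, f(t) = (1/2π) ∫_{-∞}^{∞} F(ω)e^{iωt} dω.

F[g](ω) = - \frac{\sqrt{2} \sqrt{\pi} \omega^{2} e^{- \frac{\omega \left(\omega + 24 i\right)}{8}}}{4}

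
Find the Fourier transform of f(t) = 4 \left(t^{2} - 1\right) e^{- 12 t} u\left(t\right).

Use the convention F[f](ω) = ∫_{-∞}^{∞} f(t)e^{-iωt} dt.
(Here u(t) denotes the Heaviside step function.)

F(ω) = \frac{4 \left(2 i \omega - \left(i \omega + 12\right)^{3} + 24\right)}{\left(i \omega + 12\right)^{4}}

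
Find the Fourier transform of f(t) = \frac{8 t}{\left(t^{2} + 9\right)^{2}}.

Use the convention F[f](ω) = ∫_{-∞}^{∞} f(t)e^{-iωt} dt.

F(ω) = - \frac{4 i \pi \omega e^{- 3 \left|{\omega}\right|}}{3}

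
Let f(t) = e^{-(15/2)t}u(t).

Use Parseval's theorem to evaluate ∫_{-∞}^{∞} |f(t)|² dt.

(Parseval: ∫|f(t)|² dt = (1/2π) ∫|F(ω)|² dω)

∫|f(t)|² dt = \frac{1}{15}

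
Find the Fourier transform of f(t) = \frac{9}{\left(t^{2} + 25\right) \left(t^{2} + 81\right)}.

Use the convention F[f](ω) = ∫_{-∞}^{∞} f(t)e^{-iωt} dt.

F(ω) = \frac{\pi \left(9 e^{4 \left|{\omega}\right|} - 5\right) e^{- 9 \left|{\omega}\right|}}{280}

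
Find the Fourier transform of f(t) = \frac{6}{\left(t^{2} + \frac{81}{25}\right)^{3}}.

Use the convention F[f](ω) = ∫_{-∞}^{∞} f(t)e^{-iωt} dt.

F(ω) = \frac{125 \pi \left(27 \omega^{2} + 45 \left|{\omega}\right| + 25\right) e^{- \frac{9 \left|{\omega}\right|}{5}}}{26244}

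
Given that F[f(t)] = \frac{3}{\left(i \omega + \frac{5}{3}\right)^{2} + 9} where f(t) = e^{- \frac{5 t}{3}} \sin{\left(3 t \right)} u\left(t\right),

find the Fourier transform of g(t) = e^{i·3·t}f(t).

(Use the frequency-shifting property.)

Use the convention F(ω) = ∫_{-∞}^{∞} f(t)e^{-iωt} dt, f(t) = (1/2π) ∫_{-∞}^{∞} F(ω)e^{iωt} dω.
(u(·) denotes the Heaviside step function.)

F[g](ω) = \frac{27}{\left(3 i \left(\omega - 3\right) + 5\right)^{2} + 81}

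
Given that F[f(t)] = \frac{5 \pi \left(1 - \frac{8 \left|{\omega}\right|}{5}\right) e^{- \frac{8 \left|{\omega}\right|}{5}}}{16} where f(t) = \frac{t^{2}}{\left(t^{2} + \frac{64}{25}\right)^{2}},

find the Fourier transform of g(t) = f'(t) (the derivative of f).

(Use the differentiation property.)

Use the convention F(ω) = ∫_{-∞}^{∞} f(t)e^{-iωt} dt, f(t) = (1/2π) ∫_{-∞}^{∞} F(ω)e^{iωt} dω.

F[g](ω) = \frac{i \pi \omega \left(5 - 8 \left|{\omega}\right|\right) e^{- \frac{8 \left|{\omega}\right|}{5}}}{16}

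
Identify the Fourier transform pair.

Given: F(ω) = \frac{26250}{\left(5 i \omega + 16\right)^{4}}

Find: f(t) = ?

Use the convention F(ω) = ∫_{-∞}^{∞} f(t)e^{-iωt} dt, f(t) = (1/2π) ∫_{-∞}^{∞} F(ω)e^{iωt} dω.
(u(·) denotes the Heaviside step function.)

f(t) = 7 t^{3} e^{- \frac{16 t}{5}} u\left(t\right)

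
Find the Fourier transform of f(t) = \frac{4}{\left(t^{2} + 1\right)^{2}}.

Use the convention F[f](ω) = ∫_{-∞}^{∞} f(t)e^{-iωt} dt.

F(ω) = 2 \pi \left(\left|{\omega}\right| + 1\right) e^{- \left|{\omega}\right|}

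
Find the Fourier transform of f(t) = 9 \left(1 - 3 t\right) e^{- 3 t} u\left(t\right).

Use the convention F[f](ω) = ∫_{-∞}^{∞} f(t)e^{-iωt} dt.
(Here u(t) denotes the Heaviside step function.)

F(ω) = \frac{9 i \omega}{- \omega^{2} + 6 i \omega + 9}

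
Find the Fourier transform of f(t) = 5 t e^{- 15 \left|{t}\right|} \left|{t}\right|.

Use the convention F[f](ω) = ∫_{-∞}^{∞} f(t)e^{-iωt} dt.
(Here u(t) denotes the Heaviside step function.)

F(ω) = \frac{20 i \omega \left(\omega^{2} - 675\right)}{\left(\omega^{2} + 225\right)^{3}}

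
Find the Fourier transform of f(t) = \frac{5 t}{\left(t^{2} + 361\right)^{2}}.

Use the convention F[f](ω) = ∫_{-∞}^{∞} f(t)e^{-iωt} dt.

F(ω) = - \frac{5 i \pi \omega e^{- 19 \left|{\omega}\right|}}{38}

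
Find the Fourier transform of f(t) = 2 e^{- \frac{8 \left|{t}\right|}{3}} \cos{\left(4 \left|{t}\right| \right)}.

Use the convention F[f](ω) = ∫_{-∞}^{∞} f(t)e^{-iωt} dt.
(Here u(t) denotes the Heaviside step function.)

F(ω) = \frac{96 \left(9 \omega^{2} + 208\right)}{81 \omega^{4} - 1440 \omega^{2} + 43264}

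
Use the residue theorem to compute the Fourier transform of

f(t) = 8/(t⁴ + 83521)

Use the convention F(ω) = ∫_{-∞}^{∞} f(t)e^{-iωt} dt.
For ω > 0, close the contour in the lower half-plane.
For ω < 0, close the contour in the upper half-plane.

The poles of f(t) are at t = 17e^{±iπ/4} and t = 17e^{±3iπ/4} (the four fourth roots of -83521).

Let g(z) = f(z)e^{-iωz}; for large |z| the factor e^{-iωz} decays in the lower half-plane when ω > 0 and in the upper half-plane when ω < 0.

Case ω > 0 (lower half-plane, clockwise contour ⇒ F(ω) = -2πi·ΣRes):
  Res_{z = - \frac{17 \sqrt{2}}{2} - \frac{17 \sqrt{2} i}{2}} g(z) = \frac{\sqrt{2} \left(1 + i\right) e^{\frac{17 \sqrt{2} \omega \left(-1 + i\right)}{2}}}{4913}
  Res_{z = \frac{17 \sqrt{2}}{2} - \frac{17 \sqrt{2} i}{2}} g(z) = \frac{\sqrt{2} \left(-1 + i\right) e^{- \frac{17 \sqrt{2} \omega \left(1 + i\right)}{2}}}{4913}
  F(ω) = -2πi·ΣRes = \frac{2 \sqrt{2} \pi \left(\left(1 - i\right) e^{17 \sqrt{2} i \omega} + 1 + i\right) e^{- \frac{17 \sqrt{2} \omega \left(1 + i\right)}{2}}}{4913} = \frac{8 \pi e^{- \frac{17 \sqrt{2} \omega}{2}} \sin{\left(\frac{17 \sqrt{2} \omega}{2} + \frac{\pi}{4} \right)}}{4913}

Case ω < 0 (upper half-plane, counterclockwise contour ⇒ F(ω) = +2πi·ΣRes):
  Res_{z = \frac{17 \sqrt{2}}{2} + \frac{17 \sqrt{2} i}{2}} g(z) = - \frac{\sqrt{2} \left(1 + i\right) e^{\frac{17 \sqrt{2} \omega \left(1 - i\right)}{2}}}{4913}
  Res_{z = - \frac{17 \sqrt{2}}{2} + \frac{17 \sqrt{2} i}{2}} g(z) = \frac{\sqrt{2} \left(1 - i\right) e^{\frac{17 \sqrt{2} \omega \left(1 + i\right)}{2}}}{4913}
  F(ω) = 2πi·ΣRes = - \frac{2 \sqrt{2} i \pi \left(\left(1 + i\right) e^{\frac{17 \sqrt{2} \omega \left(1 - i\right)}{2}} - \left(1 - i\right) e^{\frac{17 \sqrt{2} \omega \left(1 + i\right)}{2}}\right)}{4913} = \frac{8 \pi e^{\frac{17 \sqrt{2} \omega}{2}} \cos{\left(\frac{17 \sqrt{2} \omega}{2} + \frac{\pi}{4} \right)}}{4913}

Both cases combine into a single formula in |ω|:

F(ω) = \frac{8 \pi e^{- \frac{17 \sqrt{2} \left|{\omega}\right|}{2}} \sin{\left(\frac{17 \sqrt{2} \left|{\omega}\right|}{2} + \frac{\pi}{4} \right)}}{4913}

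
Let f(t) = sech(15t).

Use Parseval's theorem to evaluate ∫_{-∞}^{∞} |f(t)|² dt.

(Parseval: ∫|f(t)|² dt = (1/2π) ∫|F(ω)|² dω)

∫|f(t)|² dt = \frac{2}{15}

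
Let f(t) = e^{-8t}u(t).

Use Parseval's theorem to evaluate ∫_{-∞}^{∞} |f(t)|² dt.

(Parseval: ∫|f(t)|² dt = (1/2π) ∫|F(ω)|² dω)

∫|f(t)|² dt = \frac{1}{16}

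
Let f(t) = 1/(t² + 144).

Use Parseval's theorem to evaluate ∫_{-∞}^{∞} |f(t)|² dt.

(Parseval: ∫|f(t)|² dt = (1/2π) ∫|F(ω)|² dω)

∫|f(t)|² dt = \frac{\pi}{3456}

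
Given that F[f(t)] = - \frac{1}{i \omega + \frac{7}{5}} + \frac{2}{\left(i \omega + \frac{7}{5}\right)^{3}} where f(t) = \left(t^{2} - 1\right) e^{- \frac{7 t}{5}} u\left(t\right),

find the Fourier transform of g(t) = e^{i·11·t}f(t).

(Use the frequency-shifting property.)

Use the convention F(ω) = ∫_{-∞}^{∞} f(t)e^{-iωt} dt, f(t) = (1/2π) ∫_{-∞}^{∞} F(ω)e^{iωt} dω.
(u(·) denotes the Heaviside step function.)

F[g](ω) = \frac{5 \left(250 i \left(\omega - 11\right) - \left(5 i \left(\omega - 11\right) + 7\right)^{3} + 350\right)}{\left(5 i \left(\omega - 11\right) + 7\right)^{4}}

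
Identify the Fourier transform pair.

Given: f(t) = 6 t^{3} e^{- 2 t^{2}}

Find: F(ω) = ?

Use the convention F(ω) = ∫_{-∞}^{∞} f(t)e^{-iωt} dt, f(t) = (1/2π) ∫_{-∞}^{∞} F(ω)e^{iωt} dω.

F(ω) = \frac{3 \sqrt{2} i \sqrt{\pi} \omega \left(\omega^{2} - 12\right) e^{- \frac{\omega^{2}}{8}}}{64}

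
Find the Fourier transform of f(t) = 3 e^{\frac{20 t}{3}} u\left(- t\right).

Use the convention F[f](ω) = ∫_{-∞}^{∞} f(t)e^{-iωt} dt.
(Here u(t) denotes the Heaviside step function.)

F(ω) = - \frac{9}{3 i \omega - 20}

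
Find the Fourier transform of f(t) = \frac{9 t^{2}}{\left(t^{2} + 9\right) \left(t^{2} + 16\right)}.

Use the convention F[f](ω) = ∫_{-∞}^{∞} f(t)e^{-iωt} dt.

F(ω) = \frac{9 \pi \left(4 - 3 e^{\left|{\omega}\right|}\right) e^{- 4 \left|{\omega}\right|}}{7}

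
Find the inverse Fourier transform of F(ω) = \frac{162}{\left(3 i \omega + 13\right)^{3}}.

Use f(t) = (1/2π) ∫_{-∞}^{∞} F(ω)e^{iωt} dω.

f(t) = 3 t^{2} e^{- \frac{13 t}{3}} u\left(t\right)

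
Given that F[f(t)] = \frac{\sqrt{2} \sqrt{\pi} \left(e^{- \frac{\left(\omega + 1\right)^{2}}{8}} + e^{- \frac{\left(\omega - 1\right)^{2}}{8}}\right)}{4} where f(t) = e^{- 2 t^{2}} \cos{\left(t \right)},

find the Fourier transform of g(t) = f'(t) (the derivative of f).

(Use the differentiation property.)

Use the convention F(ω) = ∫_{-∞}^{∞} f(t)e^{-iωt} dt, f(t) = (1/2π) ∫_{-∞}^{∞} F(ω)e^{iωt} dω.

F[g](ω) = \frac{\sqrt{2} i \sqrt{\pi} \omega \left(e^{\frac{\omega}{2}} + 1\right) e^{- \frac{\omega^{2}}{8} - \frac{\omega}{4} - \frac{1}{8}}}{4}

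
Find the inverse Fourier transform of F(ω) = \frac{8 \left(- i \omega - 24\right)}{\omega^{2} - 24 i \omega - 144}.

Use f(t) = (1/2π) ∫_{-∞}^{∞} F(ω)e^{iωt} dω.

f(t) = 8 \left(12 t + 1\right) e^{- 12 t} u\left(t\right)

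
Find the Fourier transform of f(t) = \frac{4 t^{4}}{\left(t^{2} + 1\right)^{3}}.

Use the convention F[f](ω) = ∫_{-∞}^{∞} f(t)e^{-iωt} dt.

F(ω) = \frac{\pi \left(\omega^{2} - 5 \left|{\omega}\right| + 3\right) e^{- \left|{\omega}\right|}}{2}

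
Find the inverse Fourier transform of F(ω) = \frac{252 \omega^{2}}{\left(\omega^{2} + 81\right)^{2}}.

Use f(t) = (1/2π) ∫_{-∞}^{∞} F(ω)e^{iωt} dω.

f(t) = 7 \left(1 - 9 \left|{t}\right|\right) e^{- 9 \left|{t}\right|}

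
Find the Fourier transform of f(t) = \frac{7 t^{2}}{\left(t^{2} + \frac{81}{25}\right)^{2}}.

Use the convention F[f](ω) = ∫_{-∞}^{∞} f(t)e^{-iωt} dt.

F(ω) = \frac{7 \pi \left(5 - 9 \left|{\omega}\right|\right) e^{- \frac{9 \left|{\omega}\right|}{5}}}{18}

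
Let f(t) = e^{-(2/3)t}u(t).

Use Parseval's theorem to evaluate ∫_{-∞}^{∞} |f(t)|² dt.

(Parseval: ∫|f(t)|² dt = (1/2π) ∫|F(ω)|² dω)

∫|f(t)|² dt = \frac{3}{4}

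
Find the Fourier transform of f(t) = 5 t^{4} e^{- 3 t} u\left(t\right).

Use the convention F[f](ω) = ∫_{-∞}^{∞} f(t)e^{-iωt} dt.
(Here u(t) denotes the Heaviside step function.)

F(ω) = \frac{120}{\left(i \omega + 3\right)^{5}}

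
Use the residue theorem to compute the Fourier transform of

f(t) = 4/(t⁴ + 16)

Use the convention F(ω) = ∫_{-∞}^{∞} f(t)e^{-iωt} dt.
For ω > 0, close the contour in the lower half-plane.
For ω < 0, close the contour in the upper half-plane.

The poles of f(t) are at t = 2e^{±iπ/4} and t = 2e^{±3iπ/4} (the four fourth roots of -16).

Let g(z) = f(z)e^{-iωz}; for large |z| the factor e^{-iωz} decays in the lower half-plane when ω > 0 and in the upper half-plane when ω < 0.

Case ω > 0 (lower half-plane, clockwise contour ⇒ F(ω) = -2πi·ΣRes):
  Res_{z = - \sqrt{2} - \sqrt{2} i} g(z) = \frac{\sqrt{2} i \left(1 - i\right) e^{\sqrt{2} \omega \left(-1 + i\right)}}{16}
  Res_{z = \sqrt{2} - \sqrt{2} i} g(z) = \frac{\sqrt{2} i \left(1 + i\right) e^{- \sqrt{2} \omega \left(1 + i\right)}}{16}
  F(ω) = -2πi·ΣRes = \frac{\sqrt{2} \pi \left(1 - i\right) \left(e^{2 \sqrt{2} i \omega} + i\right) e^{- \sqrt{2} \omega \left(1 + i\right)}}{8} = \frac{\pi e^{- \sqrt{2} \omega} \sin{\left(\sqrt{2} \omega + \frac{\pi}{4} \right)}}{2}

Case ω < 0 (upper half-plane, counterclockwise contour ⇒ F(ω) = +2πi·ΣRes):
  Res_{z = \sqrt{2} + \sqrt{2} i} g(z) = \frac{\sqrt{2} i \left(-1 + i\right) e^{\sqrt{2} \omega \left(1 - i\right)}}{16}
  Res_{z = - \sqrt{2} + \sqrt{2} i} g(z) = \frac{\sqrt{2} \left(1 - i\right) e^{\sqrt{2} \omega \left(1 + i\right)}}{16}
  F(ω) = 2πi·ΣRes = - \frac{\sqrt{2} i \pi \left(i \left(1 - i\right) e^{\sqrt{2} \omega \left(1 - i\right)} - \left(1 - i\right) e^{\sqrt{2} \omega \left(1 + i\right)}\right)}{8} = \frac{\pi e^{\sqrt{2} \omega} \cos{\left(\sqrt{2} \omega + \frac{\pi}{4} \right)}}{2}

Both cases combine into a single formula in |ω|:

F(ω) = \frac{\pi e^{- \sqrt{2} \left|{\omega}\right|} \sin{\left(\sqrt{2} \left|{\omega}\right| + \frac{\pi}{4} \right)}}{2}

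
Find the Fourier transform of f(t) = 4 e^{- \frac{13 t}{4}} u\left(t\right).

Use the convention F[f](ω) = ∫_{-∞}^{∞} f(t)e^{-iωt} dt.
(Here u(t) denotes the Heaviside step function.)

F(ω) = \frac{16}{4 i \omega + 13}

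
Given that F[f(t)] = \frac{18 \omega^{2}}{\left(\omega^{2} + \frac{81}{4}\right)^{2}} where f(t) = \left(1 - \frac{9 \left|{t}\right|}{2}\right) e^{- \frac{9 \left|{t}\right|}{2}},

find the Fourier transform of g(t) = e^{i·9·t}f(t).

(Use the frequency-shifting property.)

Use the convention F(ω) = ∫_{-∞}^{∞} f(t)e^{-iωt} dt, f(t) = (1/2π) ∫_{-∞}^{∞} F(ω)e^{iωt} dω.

F[g](ω) = \frac{288 \left(\omega - 9\right)^{2}}{\left(4 \left(\omega - 9\right)^{2} + 81\right)^{2}}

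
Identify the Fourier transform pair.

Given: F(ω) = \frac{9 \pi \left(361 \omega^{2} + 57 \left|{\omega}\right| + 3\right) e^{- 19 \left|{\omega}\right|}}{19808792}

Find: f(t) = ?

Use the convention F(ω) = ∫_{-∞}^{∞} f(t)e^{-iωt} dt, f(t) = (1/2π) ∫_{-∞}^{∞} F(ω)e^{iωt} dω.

f(t) = \frac{9}{\left(t^{2} + 361\right)^{3}}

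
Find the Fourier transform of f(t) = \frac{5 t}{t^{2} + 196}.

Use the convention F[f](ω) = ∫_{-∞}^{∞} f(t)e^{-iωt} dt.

F(ω) = - 5 i \pi e^{- 14 \left|{\omega}\right|} \operatorname{sign}{\left(\omega \right)}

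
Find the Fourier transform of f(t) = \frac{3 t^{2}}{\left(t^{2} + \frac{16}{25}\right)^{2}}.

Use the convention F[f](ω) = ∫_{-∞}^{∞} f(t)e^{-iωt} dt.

F(ω) = \frac{3 \pi \left(5 - 4 \left|{\omega}\right|\right) e^{- \frac{4 \left|{\omega}\right|}{5}}}{8}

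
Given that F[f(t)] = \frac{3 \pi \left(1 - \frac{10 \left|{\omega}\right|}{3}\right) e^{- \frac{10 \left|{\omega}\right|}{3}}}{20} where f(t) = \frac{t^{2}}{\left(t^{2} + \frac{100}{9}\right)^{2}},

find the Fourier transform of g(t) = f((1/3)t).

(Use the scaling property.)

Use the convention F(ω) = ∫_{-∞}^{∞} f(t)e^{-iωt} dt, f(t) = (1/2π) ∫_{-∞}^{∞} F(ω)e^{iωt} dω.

F[g](ω) = \frac{9 \pi \left(1 - 10 \left|{\omega}\right|\right) e^{- 10 \left|{\omega}\right|}}{20}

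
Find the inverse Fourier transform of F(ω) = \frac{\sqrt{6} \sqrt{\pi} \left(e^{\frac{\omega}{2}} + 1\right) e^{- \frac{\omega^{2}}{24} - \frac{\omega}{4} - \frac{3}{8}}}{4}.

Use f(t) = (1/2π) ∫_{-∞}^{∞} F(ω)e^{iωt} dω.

f(t) = 3 e^{- 6 t^{2}} \cos{\left(3 t \right)}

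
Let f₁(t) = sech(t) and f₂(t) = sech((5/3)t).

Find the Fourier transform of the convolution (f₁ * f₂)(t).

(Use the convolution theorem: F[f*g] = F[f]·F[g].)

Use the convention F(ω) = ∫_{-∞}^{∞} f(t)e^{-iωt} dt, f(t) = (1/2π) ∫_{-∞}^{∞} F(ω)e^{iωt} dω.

F[f₁*f₂](ω) = \frac{3 \pi^{2}}{5 \cosh{\left(\frac{3 \pi \omega}{10} \right)} \cosh{\left(\frac{\pi \omega}{2} \right)}}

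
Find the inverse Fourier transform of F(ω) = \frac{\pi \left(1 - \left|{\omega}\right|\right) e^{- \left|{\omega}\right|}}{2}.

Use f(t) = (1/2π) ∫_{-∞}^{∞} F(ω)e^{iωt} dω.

f(t) = \frac{t^{2}}{\left(t^{2} + 1\right)^{2}}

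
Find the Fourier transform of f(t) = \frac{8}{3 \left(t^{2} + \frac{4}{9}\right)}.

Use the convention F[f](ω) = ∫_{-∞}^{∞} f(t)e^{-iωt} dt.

F(ω) = 4 \pi e^{- \frac{2 \left|{\omega}\right|}{3}}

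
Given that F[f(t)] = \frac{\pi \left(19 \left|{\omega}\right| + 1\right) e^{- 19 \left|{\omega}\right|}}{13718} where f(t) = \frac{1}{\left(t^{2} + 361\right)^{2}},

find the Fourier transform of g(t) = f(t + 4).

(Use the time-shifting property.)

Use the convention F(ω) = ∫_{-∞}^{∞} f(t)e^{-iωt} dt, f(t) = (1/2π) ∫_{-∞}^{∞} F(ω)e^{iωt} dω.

F[g](ω) = \frac{\pi \left(19 \left|{\omega}\right| + 1\right) e^{4 i \omega - 19 \left|{\omega}\right|}}{13718}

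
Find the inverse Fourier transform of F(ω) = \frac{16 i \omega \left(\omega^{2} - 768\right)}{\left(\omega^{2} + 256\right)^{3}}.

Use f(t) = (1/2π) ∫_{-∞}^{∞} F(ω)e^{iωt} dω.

f(t) = 4 t e^{- 16 \left|{t}\right|} \left|{t}\right|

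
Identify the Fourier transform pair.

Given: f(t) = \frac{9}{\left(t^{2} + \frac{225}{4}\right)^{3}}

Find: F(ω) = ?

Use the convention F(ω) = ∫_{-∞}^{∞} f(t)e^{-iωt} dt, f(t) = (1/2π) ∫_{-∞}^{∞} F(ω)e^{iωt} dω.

F(ω) = \frac{\pi \left(75 \omega^{2} + 30 \left|{\omega}\right| + 4\right) e^{- \frac{15 \left|{\omega}\right|}{2}}}{28125}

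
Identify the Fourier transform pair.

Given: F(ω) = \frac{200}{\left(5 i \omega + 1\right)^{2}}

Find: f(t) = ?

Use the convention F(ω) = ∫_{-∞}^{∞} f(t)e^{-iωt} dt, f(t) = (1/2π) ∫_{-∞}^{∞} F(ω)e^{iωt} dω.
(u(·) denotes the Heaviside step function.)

f(t) = 8 t e^{- \frac{t}{5}} u\left(t\right)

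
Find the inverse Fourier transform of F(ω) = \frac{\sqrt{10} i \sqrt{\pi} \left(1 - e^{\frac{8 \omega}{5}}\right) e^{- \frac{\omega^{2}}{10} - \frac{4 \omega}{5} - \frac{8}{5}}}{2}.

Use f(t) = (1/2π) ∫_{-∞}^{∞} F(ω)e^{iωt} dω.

f(t) = 5 e^{- \frac{5 t^{2}}{2}} \sin{\left(4 t \right)}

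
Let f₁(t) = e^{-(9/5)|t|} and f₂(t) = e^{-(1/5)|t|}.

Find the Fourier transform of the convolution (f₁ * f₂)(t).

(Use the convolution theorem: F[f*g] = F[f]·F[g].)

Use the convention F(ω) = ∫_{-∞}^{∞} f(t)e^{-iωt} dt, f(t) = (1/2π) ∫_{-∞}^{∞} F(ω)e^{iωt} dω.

F[f₁*f₂](ω) = \frac{900}{625 \omega^{4} + 2050 \omega^{2} + 81}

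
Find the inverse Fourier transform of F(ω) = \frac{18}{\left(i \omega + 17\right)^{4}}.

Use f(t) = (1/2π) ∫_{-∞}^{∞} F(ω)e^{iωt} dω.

f(t) = 3 t^{3} e^{- 17 t} u\left(t\right)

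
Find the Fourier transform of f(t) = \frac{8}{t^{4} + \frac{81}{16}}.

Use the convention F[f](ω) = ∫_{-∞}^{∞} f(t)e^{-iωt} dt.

F(ω) = \frac{64 \pi e^{- \frac{3 \sqrt{2} \left|{\omega}\right|}{4}} \sin{\left(\frac{3 \sqrt{2} \left|{\omega}\right|}{4} + \frac{\pi}{4} \right)}}{27}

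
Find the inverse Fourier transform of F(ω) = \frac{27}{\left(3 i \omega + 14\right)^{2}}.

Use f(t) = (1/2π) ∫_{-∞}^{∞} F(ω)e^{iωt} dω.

f(t) = 3 t e^{- \frac{14 t}{3}} u\left(t\right)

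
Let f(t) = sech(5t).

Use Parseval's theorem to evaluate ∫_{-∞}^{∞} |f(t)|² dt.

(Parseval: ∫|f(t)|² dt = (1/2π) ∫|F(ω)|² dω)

∫|f(t)|² dt = \frac{2}{5}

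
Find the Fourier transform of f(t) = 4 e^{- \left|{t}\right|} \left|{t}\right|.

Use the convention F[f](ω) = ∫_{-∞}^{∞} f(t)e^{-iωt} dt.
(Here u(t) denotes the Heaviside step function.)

F(ω) = \frac{8 \left(1 - \omega^{2}\right)}{\left(\omega^{2} + 1\right)^{2}}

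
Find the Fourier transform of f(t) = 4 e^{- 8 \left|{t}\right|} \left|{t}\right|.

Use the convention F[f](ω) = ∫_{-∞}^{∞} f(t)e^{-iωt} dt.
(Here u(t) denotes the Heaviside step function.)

F(ω) = \frac{8 \left(64 - \omega^{2}\right)}{\left(\omega^{2} + 64\right)^{2}}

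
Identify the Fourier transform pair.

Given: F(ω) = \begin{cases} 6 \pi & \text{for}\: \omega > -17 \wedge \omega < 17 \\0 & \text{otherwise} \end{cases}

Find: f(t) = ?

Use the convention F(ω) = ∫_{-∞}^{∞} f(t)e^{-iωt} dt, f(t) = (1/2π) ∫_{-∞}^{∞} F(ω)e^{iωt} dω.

f(t) = \frac{6 \sin{\left(17 t \right)}}{t}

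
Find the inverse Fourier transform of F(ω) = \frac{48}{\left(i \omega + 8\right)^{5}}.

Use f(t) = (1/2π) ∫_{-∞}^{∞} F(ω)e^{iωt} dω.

f(t) = 2 t^{4} e^{- 8 t} u\left(t\right)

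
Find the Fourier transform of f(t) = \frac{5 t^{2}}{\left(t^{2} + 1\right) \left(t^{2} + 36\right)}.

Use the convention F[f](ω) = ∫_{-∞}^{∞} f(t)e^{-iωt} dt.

F(ω) = \frac{\pi \left(6 - e^{5 \left|{\omega}\right|}\right) e^{- 6 \left|{\omega}\right|}}{7}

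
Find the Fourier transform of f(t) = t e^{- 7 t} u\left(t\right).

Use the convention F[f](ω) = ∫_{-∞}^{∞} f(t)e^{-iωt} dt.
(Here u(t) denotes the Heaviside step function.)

F(ω) = \frac{1}{\left(i \omega + 7\right)^{2}}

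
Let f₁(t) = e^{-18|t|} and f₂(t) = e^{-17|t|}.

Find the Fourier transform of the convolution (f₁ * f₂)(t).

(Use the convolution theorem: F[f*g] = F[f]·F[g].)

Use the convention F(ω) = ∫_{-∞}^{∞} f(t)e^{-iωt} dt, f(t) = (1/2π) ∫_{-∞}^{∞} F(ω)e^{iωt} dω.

F[f₁*f₂](ω) = \frac{1224}{\left(\omega^{2} + 289\right) \left(\omega^{2} + 324\right)}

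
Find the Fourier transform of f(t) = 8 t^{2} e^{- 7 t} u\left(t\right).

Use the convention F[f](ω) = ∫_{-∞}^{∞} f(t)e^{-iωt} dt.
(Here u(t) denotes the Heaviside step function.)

F(ω) = \frac{16}{\left(i \omega + 7\right)^{3}}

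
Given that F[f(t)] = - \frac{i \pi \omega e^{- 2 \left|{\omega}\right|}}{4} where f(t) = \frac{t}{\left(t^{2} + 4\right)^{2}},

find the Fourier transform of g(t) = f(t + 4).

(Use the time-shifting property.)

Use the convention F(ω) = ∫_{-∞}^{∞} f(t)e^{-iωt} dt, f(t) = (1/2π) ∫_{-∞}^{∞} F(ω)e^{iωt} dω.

F[g](ω) = - \frac{i \pi \omega e^{4 i \omega - 2 \left|{\omega}\right|}}{4}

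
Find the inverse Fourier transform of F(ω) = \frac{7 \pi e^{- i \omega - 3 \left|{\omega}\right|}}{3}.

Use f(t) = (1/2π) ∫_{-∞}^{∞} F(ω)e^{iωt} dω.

f(t) = \frac{7}{\left(t - 1\right)^{2} + 9}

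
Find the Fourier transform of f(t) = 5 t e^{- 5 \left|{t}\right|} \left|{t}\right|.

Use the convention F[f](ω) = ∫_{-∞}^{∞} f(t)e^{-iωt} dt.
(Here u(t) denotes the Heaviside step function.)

F(ω) = \frac{20 i \omega \left(\omega^{2} - 75\right)}{\left(\omega^{2} + 25\right)^{3}}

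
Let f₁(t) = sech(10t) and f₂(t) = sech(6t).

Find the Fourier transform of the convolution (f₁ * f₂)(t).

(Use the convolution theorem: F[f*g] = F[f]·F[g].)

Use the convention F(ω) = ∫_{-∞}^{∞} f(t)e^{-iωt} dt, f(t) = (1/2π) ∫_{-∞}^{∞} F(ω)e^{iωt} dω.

F[f₁*f₂](ω) = \frac{\pi^{2}}{60 \cosh{\left(\frac{\pi \omega}{20} \right)} \cosh{\left(\frac{\pi \omega}{12} \right)}}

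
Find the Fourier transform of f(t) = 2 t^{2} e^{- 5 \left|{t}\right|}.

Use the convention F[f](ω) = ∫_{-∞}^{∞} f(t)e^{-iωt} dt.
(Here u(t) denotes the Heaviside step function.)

F(ω) = \frac{40 \left(25 - 3 \omega^{2}\right)}{\left(\omega^{2} + 25\right)^{3}}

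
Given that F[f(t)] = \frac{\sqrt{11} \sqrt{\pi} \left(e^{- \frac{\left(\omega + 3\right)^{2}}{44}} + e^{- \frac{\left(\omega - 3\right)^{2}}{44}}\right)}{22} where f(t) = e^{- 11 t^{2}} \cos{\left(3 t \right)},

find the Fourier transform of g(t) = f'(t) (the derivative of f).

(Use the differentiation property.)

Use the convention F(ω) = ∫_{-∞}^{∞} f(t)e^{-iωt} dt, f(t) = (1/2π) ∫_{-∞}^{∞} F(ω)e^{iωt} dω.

F[g](ω) = \frac{\sqrt{11} i \sqrt{\pi} \omega \left(e^{\frac{3 \omega}{11}} + 1\right) e^{- \frac{\omega^{2}}{44} - \frac{3 \omega}{22} - \frac{9}{44}}}{22}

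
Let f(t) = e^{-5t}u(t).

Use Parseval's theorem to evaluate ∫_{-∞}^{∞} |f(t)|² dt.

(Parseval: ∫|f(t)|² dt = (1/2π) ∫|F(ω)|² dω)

∫|f(t)|² dt = \frac{1}{10}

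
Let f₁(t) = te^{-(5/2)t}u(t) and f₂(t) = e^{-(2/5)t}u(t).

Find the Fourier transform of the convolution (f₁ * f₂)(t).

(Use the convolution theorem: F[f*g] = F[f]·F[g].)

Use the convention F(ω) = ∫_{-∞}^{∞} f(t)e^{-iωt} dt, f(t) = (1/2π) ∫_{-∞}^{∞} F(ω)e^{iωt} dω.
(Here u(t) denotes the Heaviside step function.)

F[f₁*f₂](ω) = \frac{20}{\left(2 i \omega + 5\right)^{2} \left(5 i \omega + 2\right)}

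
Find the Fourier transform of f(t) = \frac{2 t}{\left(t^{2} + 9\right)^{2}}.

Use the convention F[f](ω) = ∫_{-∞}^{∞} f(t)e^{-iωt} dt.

F(ω) = - \frac{i \pi \omega e^{- 3 \left|{\omega}\right|}}{3}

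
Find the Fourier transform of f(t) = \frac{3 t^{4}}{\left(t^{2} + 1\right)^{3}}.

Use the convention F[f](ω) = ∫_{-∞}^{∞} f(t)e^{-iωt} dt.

F(ω) = \frac{3 \pi \left(\omega^{2} - 5 \left|{\omega}\right| + 3\right) e^{- \left|{\omega}\right|}}{8}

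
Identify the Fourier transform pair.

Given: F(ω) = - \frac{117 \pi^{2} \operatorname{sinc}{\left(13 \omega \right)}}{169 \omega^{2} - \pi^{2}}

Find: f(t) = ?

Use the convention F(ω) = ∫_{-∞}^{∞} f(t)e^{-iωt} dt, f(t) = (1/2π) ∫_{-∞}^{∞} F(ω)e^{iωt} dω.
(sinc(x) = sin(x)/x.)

f(t) = 9 \left(\begin{cases} \frac{\cos{\left(\frac{\pi t}{13} \right)}}{2} + \frac{1}{2} & \text{for}\: \left|{t}\right| < 13 \\0 & \text{otherwise} \end{cases}\right)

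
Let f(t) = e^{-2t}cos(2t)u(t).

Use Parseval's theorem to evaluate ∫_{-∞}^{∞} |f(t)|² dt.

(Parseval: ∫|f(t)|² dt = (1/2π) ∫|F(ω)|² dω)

∫|f(t)|² dt = \frac{3}{16}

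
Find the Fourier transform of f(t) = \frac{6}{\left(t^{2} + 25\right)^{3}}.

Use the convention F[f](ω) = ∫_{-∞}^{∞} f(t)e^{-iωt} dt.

F(ω) = \frac{3 \pi \left(25 \omega^{2} + 15 \left|{\omega}\right| + 3\right) e^{- 5 \left|{\omega}\right|}}{12500}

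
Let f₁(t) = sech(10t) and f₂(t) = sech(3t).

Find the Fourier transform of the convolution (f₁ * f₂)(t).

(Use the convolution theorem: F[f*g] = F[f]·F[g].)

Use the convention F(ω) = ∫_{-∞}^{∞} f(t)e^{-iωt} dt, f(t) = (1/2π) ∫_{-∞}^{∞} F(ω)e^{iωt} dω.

F[f₁*f₂](ω) = \frac{\pi^{2}}{30 \cosh{\left(\frac{\pi \omega}{20} \right)} \cosh{\left(\frac{\pi \omega}{6} \right)}}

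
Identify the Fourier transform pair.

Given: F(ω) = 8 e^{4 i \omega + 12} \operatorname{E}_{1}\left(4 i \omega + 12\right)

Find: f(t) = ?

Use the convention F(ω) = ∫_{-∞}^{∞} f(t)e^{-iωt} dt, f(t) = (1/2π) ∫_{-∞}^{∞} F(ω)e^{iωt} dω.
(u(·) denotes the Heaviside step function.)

f(t) = \frac{8 e^{- 3 t} u\left(t\right)}{t + 4}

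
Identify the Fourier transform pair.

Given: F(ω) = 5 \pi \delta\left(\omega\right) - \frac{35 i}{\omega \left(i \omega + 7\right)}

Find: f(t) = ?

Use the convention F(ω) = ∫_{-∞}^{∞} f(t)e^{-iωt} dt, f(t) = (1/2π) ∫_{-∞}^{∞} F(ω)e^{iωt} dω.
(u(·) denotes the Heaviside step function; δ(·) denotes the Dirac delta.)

f(t) = 5 \left(1 - e^{- 7 t}\right) u\left(t\right)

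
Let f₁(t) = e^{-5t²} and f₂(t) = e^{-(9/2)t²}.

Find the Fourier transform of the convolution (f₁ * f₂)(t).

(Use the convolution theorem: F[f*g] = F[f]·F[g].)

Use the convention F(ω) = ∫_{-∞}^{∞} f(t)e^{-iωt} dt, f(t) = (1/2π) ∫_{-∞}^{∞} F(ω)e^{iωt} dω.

F[f₁*f₂](ω) = \frac{\sqrt{10} \pi e^{- \frac{19 \omega^{2}}{180}}}{15}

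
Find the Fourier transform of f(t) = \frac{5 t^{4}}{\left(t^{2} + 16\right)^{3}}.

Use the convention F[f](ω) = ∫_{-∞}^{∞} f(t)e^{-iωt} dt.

F(ω) = \frac{5 \pi \left(16 \omega^{2} - 20 \left|{\omega}\right| + 3\right) e^{- 4 \left|{\omega}\right|}}{32}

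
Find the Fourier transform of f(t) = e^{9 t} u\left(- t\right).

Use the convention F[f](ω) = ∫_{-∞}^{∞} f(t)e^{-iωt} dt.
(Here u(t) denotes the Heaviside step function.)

F(ω) = \frac{i}{\omega + 9 i}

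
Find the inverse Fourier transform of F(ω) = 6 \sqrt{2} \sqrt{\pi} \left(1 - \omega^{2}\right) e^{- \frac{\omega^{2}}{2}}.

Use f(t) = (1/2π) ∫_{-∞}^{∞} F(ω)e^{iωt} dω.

f(t) = 6 t^{2} e^{- \frac{t^{2}}{2}}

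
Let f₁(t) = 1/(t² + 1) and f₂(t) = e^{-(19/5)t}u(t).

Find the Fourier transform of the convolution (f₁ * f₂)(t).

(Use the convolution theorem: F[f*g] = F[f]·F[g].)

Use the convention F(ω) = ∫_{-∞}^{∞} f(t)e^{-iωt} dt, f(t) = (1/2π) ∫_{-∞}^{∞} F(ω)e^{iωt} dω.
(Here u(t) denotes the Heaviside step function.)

F[f₁*f₂](ω) = \frac{5 \pi e^{- \left|{\omega}\right|}}{5 i \omega + 19}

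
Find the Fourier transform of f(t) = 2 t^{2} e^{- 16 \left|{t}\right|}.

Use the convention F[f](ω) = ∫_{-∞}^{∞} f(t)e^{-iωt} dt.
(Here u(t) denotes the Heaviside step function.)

F(ω) = \frac{128 \left(256 - 3 \omega^{2}\right)}{\left(\omega^{2} + 256\right)^{3}}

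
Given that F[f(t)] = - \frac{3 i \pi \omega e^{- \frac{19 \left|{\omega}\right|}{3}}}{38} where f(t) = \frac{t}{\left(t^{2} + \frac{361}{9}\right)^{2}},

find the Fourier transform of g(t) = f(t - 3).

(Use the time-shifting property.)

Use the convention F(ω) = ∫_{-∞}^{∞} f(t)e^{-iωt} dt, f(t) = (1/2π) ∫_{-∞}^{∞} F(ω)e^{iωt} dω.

F[g](ω) = - \frac{3 i \pi \omega e^{- 3 i \omega - \frac{19 \left|{\omega}\right|}{3}}}{38}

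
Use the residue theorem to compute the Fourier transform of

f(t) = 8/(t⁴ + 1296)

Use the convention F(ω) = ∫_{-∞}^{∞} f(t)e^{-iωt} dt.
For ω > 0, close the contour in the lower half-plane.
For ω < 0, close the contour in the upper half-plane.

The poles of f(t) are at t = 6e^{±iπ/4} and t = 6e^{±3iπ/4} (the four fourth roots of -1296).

Let g(z) = f(z)e^{-iωz}; for large |z| the factor e^{-iωz} decays in the lower half-plane when ω > 0 and in the upper half-plane when ω < 0.

Case ω > 0 (lower half-plane, clockwise contour ⇒ F(ω) = -2πi·ΣRes):
  Res_{z = - 3 \sqrt{2} - 3 \sqrt{2} i} g(z) = \frac{\sqrt{2} i \left(1 - i\right) e^{3 \sqrt{2} \omega \left(-1 + i\right)}}{216}
  Res_{z = 3 \sqrt{2} - 3 \sqrt{2} i} g(z) = \frac{\sqrt{2} i \left(1 + i\right) e^{- 3 \sqrt{2} \omega \left(1 + i\right)}}{216}
  F(ω) = -2πi·ΣRes = \frac{\sqrt{2} \pi \left(1 - i\right) \left(e^{6 \sqrt{2} i \omega} + i\right) e^{- 3 \sqrt{2} \omega \left(1 + i\right)}}{108} = \frac{\pi e^{- 3 \sqrt{2} \omega} \sin{\left(3 \sqrt{2} \omega + \frac{\pi}{4} \right)}}{27}

Case ω < 0 (upper half-plane, counterclockwise contour ⇒ F(ω) = +2πi·ΣRes):
  Res_{z = 3 \sqrt{2} + 3 \sqrt{2} i} g(z) = \frac{\sqrt{2} i \left(-1 + i\right) e^{3 \sqrt{2} \omega \left(1 - i\right)}}{216}
  Res_{z = - 3 \sqrt{2} + 3 \sqrt{2} i} g(z) = \frac{\sqrt{2} \left(1 - i\right) e^{3 \sqrt{2} \omega \left(1 + i\right)}}{216}
  F(ω) = 2πi·ΣRes = - \frac{\sqrt{2} i \pi \left(i \left(1 - i\right) e^{3 \sqrt{2} \omega \left(1 - i\right)} - \left(1 - i\right) e^{3 \sqrt{2} \omega \left(1 + i\right)}\right)}{108} = \frac{\pi e^{3 \sqrt{2} \omega} \cos{\left(3 \sqrt{2} \omega + \frac{\pi}{4} \right)}}{27}

Both cases combine into a single formula in |ω|:

F(ω) = \frac{\pi e^{- 3 \sqrt{2} \left|{\omega}\right|} \sin{\left(3 \sqrt{2} \left|{\omega}\right| + \frac{\pi}{4} \right)}}{27}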